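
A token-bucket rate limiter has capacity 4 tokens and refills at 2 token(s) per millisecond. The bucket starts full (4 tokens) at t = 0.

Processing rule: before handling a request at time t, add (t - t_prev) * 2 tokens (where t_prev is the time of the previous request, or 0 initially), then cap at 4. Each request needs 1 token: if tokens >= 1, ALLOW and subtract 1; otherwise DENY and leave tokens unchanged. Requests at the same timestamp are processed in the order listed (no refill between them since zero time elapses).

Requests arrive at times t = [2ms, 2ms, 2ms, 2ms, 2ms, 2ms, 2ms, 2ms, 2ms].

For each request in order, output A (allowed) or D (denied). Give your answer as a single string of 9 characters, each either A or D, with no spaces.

Answer: AAAADDDDD

Derivation:
Simulating step by step:
  req#1 t=2ms: ALLOW
  req#2 t=2ms: ALLOW
  req#3 t=2ms: ALLOW
  req#4 t=2ms: ALLOW
  req#5 t=2ms: DENY
  req#6 t=2ms: DENY
  req#7 t=2ms: DENY
  req#8 t=2ms: DENY
  req#9 t=2ms: DENY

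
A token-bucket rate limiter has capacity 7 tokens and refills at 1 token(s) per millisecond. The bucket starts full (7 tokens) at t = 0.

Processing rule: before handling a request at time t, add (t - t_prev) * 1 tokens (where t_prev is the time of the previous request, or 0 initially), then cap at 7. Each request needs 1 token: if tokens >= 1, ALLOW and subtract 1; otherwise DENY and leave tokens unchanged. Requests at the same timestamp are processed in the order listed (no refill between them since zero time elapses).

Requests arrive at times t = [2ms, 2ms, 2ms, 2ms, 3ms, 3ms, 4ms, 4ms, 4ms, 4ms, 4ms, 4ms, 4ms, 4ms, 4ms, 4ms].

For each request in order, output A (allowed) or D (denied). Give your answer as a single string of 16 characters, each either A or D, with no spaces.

Answer: AAAAAAAAADDDDDDD

Derivation:
Simulating step by step:
  req#1 t=2ms: ALLOW
  req#2 t=2ms: ALLOW
  req#3 t=2ms: ALLOW
  req#4 t=2ms: ALLOW
  req#5 t=3ms: ALLOW
  req#6 t=3ms: ALLOW
  req#7 t=4ms: ALLOW
  req#8 t=4ms: ALLOW
  req#9 t=4ms: ALLOW
  req#10 t=4ms: DENY
  req#11 t=4ms: DENY
  req#12 t=4ms: DENY
  req#13 t=4ms: DENY
  req#14 t=4ms: DENY
  req#15 t=4ms: DENY
  req#16 t=4ms: DENY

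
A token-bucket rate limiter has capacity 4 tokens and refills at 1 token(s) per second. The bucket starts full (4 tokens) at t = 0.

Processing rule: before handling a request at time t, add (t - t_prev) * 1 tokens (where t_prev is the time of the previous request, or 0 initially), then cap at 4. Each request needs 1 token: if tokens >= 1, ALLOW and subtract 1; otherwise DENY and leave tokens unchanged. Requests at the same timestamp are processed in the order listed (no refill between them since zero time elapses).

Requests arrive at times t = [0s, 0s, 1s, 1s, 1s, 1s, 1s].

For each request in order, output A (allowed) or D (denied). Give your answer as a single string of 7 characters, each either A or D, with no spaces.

Answer: AAAAADD

Derivation:
Simulating step by step:
  req#1 t=0s: ALLOW
  req#2 t=0s: ALLOW
  req#3 t=1s: ALLOW
  req#4 t=1s: ALLOW
  req#5 t=1s: ALLOW
  req#6 t=1s: DENY
  req#7 t=1s: DENY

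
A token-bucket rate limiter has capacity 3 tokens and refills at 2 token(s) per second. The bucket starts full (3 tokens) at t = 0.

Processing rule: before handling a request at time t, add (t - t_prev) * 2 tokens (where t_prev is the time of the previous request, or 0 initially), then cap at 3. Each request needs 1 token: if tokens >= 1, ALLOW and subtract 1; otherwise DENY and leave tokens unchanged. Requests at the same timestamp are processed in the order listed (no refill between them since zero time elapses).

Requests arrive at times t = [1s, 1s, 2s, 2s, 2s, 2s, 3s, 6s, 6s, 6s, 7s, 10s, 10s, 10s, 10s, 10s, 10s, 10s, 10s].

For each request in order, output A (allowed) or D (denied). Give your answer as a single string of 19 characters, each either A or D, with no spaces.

Simulating step by step:
  req#1 t=1s: ALLOW
  req#2 t=1s: ALLOW
  req#3 t=2s: ALLOW
  req#4 t=2s: ALLOW
  req#5 t=2s: ALLOW
  req#6 t=2s: DENY
  req#7 t=3s: ALLOW
  req#8 t=6s: ALLOW
  req#9 t=6s: ALLOW
  req#10 t=6s: ALLOW
  req#11 t=7s: ALLOW
  req#12 t=10s: ALLOW
  req#13 t=10s: ALLOW
  req#14 t=10s: ALLOW
  req#15 t=10s: DENY
  req#16 t=10s: DENY
  req#17 t=10s: DENY
  req#18 t=10s: DENY
  req#19 t=10s: DENY

Answer: AAAAADAAAAAAAADDDDD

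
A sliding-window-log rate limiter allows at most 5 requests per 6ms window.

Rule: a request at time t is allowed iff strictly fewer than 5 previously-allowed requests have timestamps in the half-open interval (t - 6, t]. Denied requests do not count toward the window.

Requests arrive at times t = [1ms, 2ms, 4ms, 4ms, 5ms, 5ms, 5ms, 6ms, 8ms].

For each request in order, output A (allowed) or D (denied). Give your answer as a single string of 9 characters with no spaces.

Answer: AAAAADDDA

Derivation:
Tracking allowed requests in the window:
  req#1 t=1ms: ALLOW
  req#2 t=2ms: ALLOW
  req#3 t=4ms: ALLOW
  req#4 t=4ms: ALLOW
  req#5 t=5ms: ALLOW
  req#6 t=5ms: DENY
  req#7 t=5ms: DENY
  req#8 t=6ms: DENY
  req#9 t=8ms: ALLOW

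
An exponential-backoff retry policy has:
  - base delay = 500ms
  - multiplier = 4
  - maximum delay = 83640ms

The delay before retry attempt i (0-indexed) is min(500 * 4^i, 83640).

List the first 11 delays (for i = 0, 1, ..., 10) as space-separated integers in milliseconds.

Answer: 500 2000 8000 32000 83640 83640 83640 83640 83640 83640 83640

Derivation:
Computing each delay:
  i=0: min(500*4^0, 83640) = 500
  i=1: min(500*4^1, 83640) = 2000
  i=2: min(500*4^2, 83640) = 8000
  i=3: min(500*4^3, 83640) = 32000
  i=4: min(500*4^4, 83640) = 83640
  i=5: min(500*4^5, 83640) = 83640
  i=6: min(500*4^6, 83640) = 83640
  i=7: min(500*4^7, 83640) = 83640
  i=8: min(500*4^8, 83640) = 83640
  i=9: min(500*4^9, 83640) = 83640
  i=10: min(500*4^10, 83640) = 83640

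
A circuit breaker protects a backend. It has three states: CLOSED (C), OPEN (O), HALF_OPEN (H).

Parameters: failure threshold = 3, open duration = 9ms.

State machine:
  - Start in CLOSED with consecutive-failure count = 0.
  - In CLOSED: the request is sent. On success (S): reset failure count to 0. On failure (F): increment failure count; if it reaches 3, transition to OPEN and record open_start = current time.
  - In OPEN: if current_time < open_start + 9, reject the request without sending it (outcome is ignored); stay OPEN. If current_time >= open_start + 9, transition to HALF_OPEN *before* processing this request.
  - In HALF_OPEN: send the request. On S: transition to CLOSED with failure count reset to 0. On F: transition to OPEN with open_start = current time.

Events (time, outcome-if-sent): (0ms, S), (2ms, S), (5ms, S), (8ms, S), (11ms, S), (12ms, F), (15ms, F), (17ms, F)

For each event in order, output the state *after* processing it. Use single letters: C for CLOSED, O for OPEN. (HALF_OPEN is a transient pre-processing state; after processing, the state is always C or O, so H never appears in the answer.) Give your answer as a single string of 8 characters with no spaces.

State after each event:
  event#1 t=0ms outcome=S: state=CLOSED
  event#2 t=2ms outcome=S: state=CLOSED
  event#3 t=5ms outcome=S: state=CLOSED
  event#4 t=8ms outcome=S: state=CLOSED
  event#5 t=11ms outcome=S: state=CLOSED
  event#6 t=12ms outcome=F: state=CLOSED
  event#7 t=15ms outcome=F: state=CLOSED
  event#8 t=17ms outcome=F: state=OPEN

Answer: CCCCCCCO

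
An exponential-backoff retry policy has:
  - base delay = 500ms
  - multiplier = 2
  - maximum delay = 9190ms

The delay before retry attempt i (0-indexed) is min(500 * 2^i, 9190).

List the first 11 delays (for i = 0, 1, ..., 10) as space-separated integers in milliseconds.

Answer: 500 1000 2000 4000 8000 9190 9190 9190 9190 9190 9190

Derivation:
Computing each delay:
  i=0: min(500*2^0, 9190) = 500
  i=1: min(500*2^1, 9190) = 1000
  i=2: min(500*2^2, 9190) = 2000
  i=3: min(500*2^3, 9190) = 4000
  i=4: min(500*2^4, 9190) = 8000
  i=5: min(500*2^5, 9190) = 9190
  i=6: min(500*2^6, 9190) = 9190
  i=7: min(500*2^7, 9190) = 9190
  i=8: min(500*2^8, 9190) = 9190
  i=9: min(500*2^9, 9190) = 9190
  i=10: min(500*2^10, 9190) = 9190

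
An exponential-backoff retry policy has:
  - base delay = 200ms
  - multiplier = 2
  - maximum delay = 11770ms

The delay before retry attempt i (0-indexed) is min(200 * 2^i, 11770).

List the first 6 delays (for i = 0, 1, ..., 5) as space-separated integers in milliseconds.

Answer: 200 400 800 1600 3200 6400

Derivation:
Computing each delay:
  i=0: min(200*2^0, 11770) = 200
  i=1: min(200*2^1, 11770) = 400
  i=2: min(200*2^2, 11770) = 800
  i=3: min(200*2^3, 11770) = 1600
  i=4: min(200*2^4, 11770) = 3200
  i=5: min(200*2^5, 11770) = 6400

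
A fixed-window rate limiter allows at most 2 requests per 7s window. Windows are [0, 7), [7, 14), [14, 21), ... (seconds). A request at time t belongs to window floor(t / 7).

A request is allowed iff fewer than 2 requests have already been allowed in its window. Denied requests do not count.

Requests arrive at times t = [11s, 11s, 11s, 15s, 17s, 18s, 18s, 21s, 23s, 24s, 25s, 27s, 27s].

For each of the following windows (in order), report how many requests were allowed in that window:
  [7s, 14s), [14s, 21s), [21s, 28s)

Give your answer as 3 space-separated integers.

Processing requests:
  req#1 t=11s (window 1): ALLOW
  req#2 t=11s (window 1): ALLOW
  req#3 t=11s (window 1): DENY
  req#4 t=15s (window 2): ALLOW
  req#5 t=17s (window 2): ALLOW
  req#6 t=18s (window 2): DENY
  req#7 t=18s (window 2): DENY
  req#8 t=21s (window 3): ALLOW
  req#9 t=23s (window 3): ALLOW
  req#10 t=24s (window 3): DENY
  req#11 t=25s (window 3): DENY
  req#12 t=27s (window 3): DENY
  req#13 t=27s (window 3): DENY

Allowed counts by window: 2 2 2

Answer: 2 2 2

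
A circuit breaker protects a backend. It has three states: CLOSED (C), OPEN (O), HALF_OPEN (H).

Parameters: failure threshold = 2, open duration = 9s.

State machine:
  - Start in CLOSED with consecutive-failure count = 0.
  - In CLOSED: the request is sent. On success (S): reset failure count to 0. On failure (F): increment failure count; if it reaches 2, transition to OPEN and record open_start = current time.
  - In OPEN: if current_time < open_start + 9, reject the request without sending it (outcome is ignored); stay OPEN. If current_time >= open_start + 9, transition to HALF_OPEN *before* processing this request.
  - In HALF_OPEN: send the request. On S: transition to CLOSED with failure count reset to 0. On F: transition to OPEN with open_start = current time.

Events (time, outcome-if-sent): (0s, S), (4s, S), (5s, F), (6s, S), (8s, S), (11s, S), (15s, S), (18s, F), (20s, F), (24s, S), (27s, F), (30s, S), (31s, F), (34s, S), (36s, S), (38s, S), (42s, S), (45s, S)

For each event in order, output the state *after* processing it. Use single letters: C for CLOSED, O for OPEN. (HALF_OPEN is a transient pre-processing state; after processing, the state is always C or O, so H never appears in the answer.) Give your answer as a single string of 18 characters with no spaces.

State after each event:
  event#1 t=0s outcome=S: state=CLOSED
  event#2 t=4s outcome=S: state=CLOSED
  event#3 t=5s outcome=F: state=CLOSED
  event#4 t=6s outcome=S: state=CLOSED
  event#5 t=8s outcome=S: state=CLOSED
  event#6 t=11s outcome=S: state=CLOSED
  event#7 t=15s outcome=S: state=CLOSED
  event#8 t=18s outcome=F: state=CLOSED
  event#9 t=20s outcome=F: state=OPEN
  event#10 t=24s outcome=S: state=OPEN
  event#11 t=27s outcome=F: state=OPEN
  event#12 t=30s outcome=S: state=CLOSED
  event#13 t=31s outcome=F: state=CLOSED
  event#14 t=34s outcome=S: state=CLOSED
  event#15 t=36s outcome=S: state=CLOSED
  event#16 t=38s outcome=S: state=CLOSED
  event#17 t=42s outcome=S: state=CLOSED
  event#18 t=45s outcome=S: state=CLOSED

Answer: CCCCCCCCOOOCCCCCCC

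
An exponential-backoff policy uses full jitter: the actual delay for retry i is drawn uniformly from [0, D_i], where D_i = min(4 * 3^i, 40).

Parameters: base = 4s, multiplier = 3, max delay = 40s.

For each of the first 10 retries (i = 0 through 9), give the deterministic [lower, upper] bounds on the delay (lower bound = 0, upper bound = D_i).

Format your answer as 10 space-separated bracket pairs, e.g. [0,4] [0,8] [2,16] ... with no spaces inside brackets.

Answer: [0,4] [0,12] [0,36] [0,40] [0,40] [0,40] [0,40] [0,40] [0,40] [0,40]

Derivation:
Computing bounds per retry:
  i=0: D_i=min(4*3^0,40)=4, bounds=[0,4]
  i=1: D_i=min(4*3^1,40)=12, bounds=[0,12]
  i=2: D_i=min(4*3^2,40)=36, bounds=[0,36]
  i=3: D_i=min(4*3^3,40)=40, bounds=[0,40]
  i=4: D_i=min(4*3^4,40)=40, bounds=[0,40]
  i=5: D_i=min(4*3^5,40)=40, bounds=[0,40]
  i=6: D_i=min(4*3^6,40)=40, bounds=[0,40]
  i=7: D_i=min(4*3^7,40)=40, bounds=[0,40]
  i=8: D_i=min(4*3^8,40)=40, bounds=[0,40]
  i=9: D_i=min(4*3^9,40)=40, bounds=[0,40]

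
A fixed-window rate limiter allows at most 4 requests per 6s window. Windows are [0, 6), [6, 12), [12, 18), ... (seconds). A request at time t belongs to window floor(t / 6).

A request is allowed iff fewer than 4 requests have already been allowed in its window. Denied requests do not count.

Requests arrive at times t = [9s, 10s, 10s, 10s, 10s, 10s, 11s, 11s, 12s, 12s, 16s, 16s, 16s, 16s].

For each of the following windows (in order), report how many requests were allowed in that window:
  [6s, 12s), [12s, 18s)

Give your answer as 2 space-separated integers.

Processing requests:
  req#1 t=9s (window 1): ALLOW
  req#2 t=10s (window 1): ALLOW
  req#3 t=10s (window 1): ALLOW
  req#4 t=10s (window 1): ALLOW
  req#5 t=10s (window 1): DENY
  req#6 t=10s (window 1): DENY
  req#7 t=11s (window 1): DENY
  req#8 t=11s (window 1): DENY
  req#9 t=12s (window 2): ALLOW
  req#10 t=12s (window 2): ALLOW
  req#11 t=16s (window 2): ALLOW
  req#12 t=16s (window 2): ALLOW
  req#13 t=16s (window 2): DENY
  req#14 t=16s (window 2): DENY

Allowed counts by window: 4 4

Answer: 4 4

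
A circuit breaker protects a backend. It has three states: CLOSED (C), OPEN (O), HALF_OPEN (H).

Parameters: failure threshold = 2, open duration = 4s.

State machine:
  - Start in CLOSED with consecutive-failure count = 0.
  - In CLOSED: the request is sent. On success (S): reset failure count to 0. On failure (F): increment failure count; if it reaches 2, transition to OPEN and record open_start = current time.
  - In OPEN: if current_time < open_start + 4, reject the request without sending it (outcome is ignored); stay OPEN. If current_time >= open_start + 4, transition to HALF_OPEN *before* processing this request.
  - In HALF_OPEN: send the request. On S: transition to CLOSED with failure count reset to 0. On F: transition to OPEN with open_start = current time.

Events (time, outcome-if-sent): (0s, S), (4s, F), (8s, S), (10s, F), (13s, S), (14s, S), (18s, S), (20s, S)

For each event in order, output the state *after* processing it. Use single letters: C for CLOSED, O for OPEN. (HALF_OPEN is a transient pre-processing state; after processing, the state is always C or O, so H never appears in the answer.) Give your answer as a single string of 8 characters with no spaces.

Answer: CCCCCCCC

Derivation:
State after each event:
  event#1 t=0s outcome=S: state=CLOSED
  event#2 t=4s outcome=F: state=CLOSED
  event#3 t=8s outcome=S: state=CLOSED
  event#4 t=10s outcome=F: state=CLOSED
  event#5 t=13s outcome=S: state=CLOSED
  event#6 t=14s outcome=S: state=CLOSED
  event#7 t=18s outcome=S: state=CLOSED
  event#8 t=20s outcome=S: state=CLOSED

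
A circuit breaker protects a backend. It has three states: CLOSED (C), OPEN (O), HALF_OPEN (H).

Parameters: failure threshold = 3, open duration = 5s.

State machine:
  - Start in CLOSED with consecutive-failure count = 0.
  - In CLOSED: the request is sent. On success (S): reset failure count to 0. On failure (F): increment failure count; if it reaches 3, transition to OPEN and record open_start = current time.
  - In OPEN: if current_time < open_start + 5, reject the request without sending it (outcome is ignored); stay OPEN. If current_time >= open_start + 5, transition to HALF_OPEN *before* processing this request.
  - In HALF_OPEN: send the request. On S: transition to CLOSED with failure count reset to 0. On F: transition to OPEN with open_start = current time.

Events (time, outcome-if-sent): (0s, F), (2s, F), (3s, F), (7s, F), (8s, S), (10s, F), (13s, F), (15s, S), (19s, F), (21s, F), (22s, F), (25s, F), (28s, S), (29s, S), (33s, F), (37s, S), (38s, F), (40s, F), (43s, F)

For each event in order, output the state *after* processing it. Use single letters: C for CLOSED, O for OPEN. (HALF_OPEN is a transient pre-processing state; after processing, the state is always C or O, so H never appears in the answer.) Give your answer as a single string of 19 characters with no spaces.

Answer: CCOOCCCCCCOOCCCCCCO

Derivation:
State after each event:
  event#1 t=0s outcome=F: state=CLOSED
  event#2 t=2s outcome=F: state=CLOSED
  event#3 t=3s outcome=F: state=OPEN
  event#4 t=7s outcome=F: state=OPEN
  event#5 t=8s outcome=S: state=CLOSED
  event#6 t=10s outcome=F: state=CLOSED
  event#7 t=13s outcome=F: state=CLOSED
  event#8 t=15s outcome=S: state=CLOSED
  event#9 t=19s outcome=F: state=CLOSED
  event#10 t=21s outcome=F: state=CLOSED
  event#11 t=22s outcome=F: state=OPEN
  event#12 t=25s outcome=F: state=OPEN
  event#13 t=28s outcome=S: state=CLOSED
  event#14 t=29s outcome=S: state=CLOSED
  event#15 t=33s outcome=F: state=CLOSED
  event#16 t=37s outcome=S: state=CLOSED
  event#17 t=38s outcome=F: state=CLOSED
  event#18 t=40s outcome=F: state=CLOSED
  event#19 t=43s outcome=F: state=OPEN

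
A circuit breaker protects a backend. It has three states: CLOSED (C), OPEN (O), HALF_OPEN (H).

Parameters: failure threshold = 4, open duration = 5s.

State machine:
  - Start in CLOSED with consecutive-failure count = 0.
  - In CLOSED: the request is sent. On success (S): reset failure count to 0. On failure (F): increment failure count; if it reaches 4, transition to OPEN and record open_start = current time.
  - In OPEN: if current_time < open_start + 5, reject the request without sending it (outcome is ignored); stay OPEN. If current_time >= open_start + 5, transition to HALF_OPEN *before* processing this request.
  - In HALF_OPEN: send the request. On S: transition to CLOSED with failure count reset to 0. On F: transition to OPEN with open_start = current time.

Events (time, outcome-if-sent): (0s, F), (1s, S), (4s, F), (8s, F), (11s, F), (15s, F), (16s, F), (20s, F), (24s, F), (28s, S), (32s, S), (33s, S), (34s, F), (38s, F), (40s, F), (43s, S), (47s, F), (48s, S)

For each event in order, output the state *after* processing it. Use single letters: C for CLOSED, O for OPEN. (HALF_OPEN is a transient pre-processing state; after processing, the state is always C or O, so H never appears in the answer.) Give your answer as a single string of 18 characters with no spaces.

State after each event:
  event#1 t=0s outcome=F: state=CLOSED
  event#2 t=1s outcome=S: state=CLOSED
  event#3 t=4s outcome=F: state=CLOSED
  event#4 t=8s outcome=F: state=CLOSED
  event#5 t=11s outcome=F: state=CLOSED
  event#6 t=15s outcome=F: state=OPEN
  event#7 t=16s outcome=F: state=OPEN
  event#8 t=20s outcome=F: state=OPEN
  event#9 t=24s outcome=F: state=OPEN
  event#10 t=28s outcome=S: state=CLOSED
  event#11 t=32s outcome=S: state=CLOSED
  event#12 t=33s outcome=S: state=CLOSED
  event#13 t=34s outcome=F: state=CLOSED
  event#14 t=38s outcome=F: state=CLOSED
  event#15 t=40s outcome=F: state=CLOSED
  event#16 t=43s outcome=S: state=CLOSED
  event#17 t=47s outcome=F: state=CLOSED
  event#18 t=48s outcome=S: state=CLOSED

Answer: CCCCCOOOOCCCCCCCCC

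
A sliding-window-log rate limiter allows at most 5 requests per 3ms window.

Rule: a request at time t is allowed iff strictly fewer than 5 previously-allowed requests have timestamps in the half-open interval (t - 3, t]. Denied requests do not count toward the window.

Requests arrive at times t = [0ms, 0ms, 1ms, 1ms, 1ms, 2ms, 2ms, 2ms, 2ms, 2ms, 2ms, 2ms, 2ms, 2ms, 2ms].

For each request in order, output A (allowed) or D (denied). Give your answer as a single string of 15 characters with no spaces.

Tracking allowed requests in the window:
  req#1 t=0ms: ALLOW
  req#2 t=0ms: ALLOW
  req#3 t=1ms: ALLOW
  req#4 t=1ms: ALLOW
  req#5 t=1ms: ALLOW
  req#6 t=2ms: DENY
  req#7 t=2ms: DENY
  req#8 t=2ms: DENY
  req#9 t=2ms: DENY
  req#10 t=2ms: DENY
  req#11 t=2ms: DENY
  req#12 t=2ms: DENY
  req#13 t=2ms: DENY
  req#14 t=2ms: DENY
  req#15 t=2ms: DENY

Answer: AAAAADDDDDDDDDD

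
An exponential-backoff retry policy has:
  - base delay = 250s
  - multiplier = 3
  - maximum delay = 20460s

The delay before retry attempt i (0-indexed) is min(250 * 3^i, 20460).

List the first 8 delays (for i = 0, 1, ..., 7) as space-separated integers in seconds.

Answer: 250 750 2250 6750 20250 20460 20460 20460

Derivation:
Computing each delay:
  i=0: min(250*3^0, 20460) = 250
  i=1: min(250*3^1, 20460) = 750
  i=2: min(250*3^2, 20460) = 2250
  i=3: min(250*3^3, 20460) = 6750
  i=4: min(250*3^4, 20460) = 20250
  i=5: min(250*3^5, 20460) = 20460
  i=6: min(250*3^6, 20460) = 20460
  i=7: min(250*3^7, 20460) = 20460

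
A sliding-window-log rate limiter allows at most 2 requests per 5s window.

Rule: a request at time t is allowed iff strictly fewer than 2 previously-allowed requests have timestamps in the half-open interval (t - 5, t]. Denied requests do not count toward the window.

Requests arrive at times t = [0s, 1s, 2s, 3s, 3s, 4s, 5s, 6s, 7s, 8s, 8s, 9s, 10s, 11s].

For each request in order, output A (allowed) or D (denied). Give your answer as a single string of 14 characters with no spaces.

Answer: AADDDDAADDDDAA

Derivation:
Tracking allowed requests in the window:
  req#1 t=0s: ALLOW
  req#2 t=1s: ALLOW
  req#3 t=2s: DENY
  req#4 t=3s: DENY
  req#5 t=3s: DENY
  req#6 t=4s: DENY
  req#7 t=5s: ALLOW
  req#8 t=6s: ALLOW
  req#9 t=7s: DENY
  req#10 t=8s: DENY
  req#11 t=8s: DENY
  req#12 t=9s: DENY
  req#13 t=10s: ALLOW
  req#14 t=11s: ALLOW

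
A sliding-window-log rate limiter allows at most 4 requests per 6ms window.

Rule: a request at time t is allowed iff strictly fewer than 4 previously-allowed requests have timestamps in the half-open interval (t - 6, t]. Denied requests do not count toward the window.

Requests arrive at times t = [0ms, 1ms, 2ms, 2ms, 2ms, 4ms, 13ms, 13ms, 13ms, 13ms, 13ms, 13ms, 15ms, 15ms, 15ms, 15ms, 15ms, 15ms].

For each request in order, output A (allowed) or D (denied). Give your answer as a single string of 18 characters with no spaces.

Answer: AAAADDAAAADDDDDDDD

Derivation:
Tracking allowed requests in the window:
  req#1 t=0ms: ALLOW
  req#2 t=1ms: ALLOW
  req#3 t=2ms: ALLOW
  req#4 t=2ms: ALLOW
  req#5 t=2ms: DENY
  req#6 t=4ms: DENY
  req#7 t=13ms: ALLOW
  req#8 t=13ms: ALLOW
  req#9 t=13ms: ALLOW
  req#10 t=13ms: ALLOW
  req#11 t=13ms: DENY
  req#12 t=13ms: DENY
  req#13 t=15ms: DENY
  req#14 t=15ms: DENY
  req#15 t=15ms: DENY
  req#16 t=15ms: DENY
  req#17 t=15ms: DENY
  req#18 t=15ms: DENY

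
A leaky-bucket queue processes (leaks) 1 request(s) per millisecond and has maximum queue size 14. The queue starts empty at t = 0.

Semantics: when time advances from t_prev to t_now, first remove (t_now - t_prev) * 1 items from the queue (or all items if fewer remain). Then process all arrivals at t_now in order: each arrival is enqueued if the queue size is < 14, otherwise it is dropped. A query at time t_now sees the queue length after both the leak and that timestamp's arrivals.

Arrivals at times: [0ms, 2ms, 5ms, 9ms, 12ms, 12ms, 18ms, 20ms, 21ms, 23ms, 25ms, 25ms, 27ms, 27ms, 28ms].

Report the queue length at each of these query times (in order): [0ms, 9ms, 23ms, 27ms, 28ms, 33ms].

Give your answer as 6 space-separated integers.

Answer: 1 1 1 2 2 0

Derivation:
Queue lengths at query times:
  query t=0ms: backlog = 1
  query t=9ms: backlog = 1
  query t=23ms: backlog = 1
  query t=27ms: backlog = 2
  query t=28ms: backlog = 2
  query t=33ms: backlog = 0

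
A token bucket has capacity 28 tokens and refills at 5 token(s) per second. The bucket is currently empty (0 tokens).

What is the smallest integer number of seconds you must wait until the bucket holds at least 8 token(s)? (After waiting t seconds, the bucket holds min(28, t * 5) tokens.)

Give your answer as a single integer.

Answer: 2

Derivation:
Need t * 5 >= 8, so t >= 8/5.
Smallest integer t = ceil(8/5) = 2.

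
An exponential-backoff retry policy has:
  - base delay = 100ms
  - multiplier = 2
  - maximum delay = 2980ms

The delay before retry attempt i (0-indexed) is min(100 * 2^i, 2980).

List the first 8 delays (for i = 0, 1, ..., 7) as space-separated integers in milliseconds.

Answer: 100 200 400 800 1600 2980 2980 2980

Derivation:
Computing each delay:
  i=0: min(100*2^0, 2980) = 100
  i=1: min(100*2^1, 2980) = 200
  i=2: min(100*2^2, 2980) = 400
  i=3: min(100*2^3, 2980) = 800
  i=4: min(100*2^4, 2980) = 1600
  i=5: min(100*2^5, 2980) = 2980
  i=6: min(100*2^6, 2980) = 2980
  i=7: min(100*2^7, 2980) = 2980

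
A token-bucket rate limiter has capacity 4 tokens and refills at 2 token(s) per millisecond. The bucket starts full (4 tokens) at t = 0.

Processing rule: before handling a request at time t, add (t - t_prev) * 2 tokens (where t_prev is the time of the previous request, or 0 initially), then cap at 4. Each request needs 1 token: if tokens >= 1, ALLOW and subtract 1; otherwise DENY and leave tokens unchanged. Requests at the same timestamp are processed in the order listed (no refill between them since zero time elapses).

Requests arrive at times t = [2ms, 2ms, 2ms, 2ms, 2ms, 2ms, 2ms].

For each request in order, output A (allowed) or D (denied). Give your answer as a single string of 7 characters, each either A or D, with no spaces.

Simulating step by step:
  req#1 t=2ms: ALLOW
  req#2 t=2ms: ALLOW
  req#3 t=2ms: ALLOW
  req#4 t=2ms: ALLOW
  req#5 t=2ms: DENY
  req#6 t=2ms: DENY
  req#7 t=2ms: DENY

Answer: AAAADDD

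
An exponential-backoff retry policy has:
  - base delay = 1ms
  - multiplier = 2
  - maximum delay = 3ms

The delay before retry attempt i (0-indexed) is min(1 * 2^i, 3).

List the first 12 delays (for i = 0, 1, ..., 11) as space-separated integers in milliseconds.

Computing each delay:
  i=0: min(1*2^0, 3) = 1
  i=1: min(1*2^1, 3) = 2
  i=2: min(1*2^2, 3) = 3
  i=3: min(1*2^3, 3) = 3
  i=4: min(1*2^4, 3) = 3
  i=5: min(1*2^5, 3) = 3
  i=6: min(1*2^6, 3) = 3
  i=7: min(1*2^7, 3) = 3
  i=8: min(1*2^8, 3) = 3
  i=9: min(1*2^9, 3) = 3
  i=10: min(1*2^10, 3) = 3
  i=11: min(1*2^11, 3) = 3

Answer: 1 2 3 3 3 3 3 3 3 3 3 3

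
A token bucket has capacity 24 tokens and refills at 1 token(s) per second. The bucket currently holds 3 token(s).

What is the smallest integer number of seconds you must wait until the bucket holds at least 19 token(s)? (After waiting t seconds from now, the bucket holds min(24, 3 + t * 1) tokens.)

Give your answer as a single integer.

Answer: 16

Derivation:
Need 3 + t * 1 >= 19, so t >= 16/1.
Smallest integer t = ceil(16/1) = 16.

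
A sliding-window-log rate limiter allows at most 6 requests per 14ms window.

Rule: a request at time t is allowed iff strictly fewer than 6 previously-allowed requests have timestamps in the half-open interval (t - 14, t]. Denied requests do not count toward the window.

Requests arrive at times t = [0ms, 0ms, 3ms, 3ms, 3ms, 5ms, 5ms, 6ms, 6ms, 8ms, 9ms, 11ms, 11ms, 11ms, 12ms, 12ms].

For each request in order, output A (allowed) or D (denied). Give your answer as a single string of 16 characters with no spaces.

Answer: AAAAAADDDDDDDDDD

Derivation:
Tracking allowed requests in the window:
  req#1 t=0ms: ALLOW
  req#2 t=0ms: ALLOW
  req#3 t=3ms: ALLOW
  req#4 t=3ms: ALLOW
  req#5 t=3ms: ALLOW
  req#6 t=5ms: ALLOW
  req#7 t=5ms: DENY
  req#8 t=6ms: DENY
  req#9 t=6ms: DENY
  req#10 t=8ms: DENY
  req#11 t=9ms: DENY
  req#12 t=11ms: DENY
  req#13 t=11ms: DENY
  req#14 t=11ms: DENY
  req#15 t=12ms: DENY
  req#16 t=12ms: DENY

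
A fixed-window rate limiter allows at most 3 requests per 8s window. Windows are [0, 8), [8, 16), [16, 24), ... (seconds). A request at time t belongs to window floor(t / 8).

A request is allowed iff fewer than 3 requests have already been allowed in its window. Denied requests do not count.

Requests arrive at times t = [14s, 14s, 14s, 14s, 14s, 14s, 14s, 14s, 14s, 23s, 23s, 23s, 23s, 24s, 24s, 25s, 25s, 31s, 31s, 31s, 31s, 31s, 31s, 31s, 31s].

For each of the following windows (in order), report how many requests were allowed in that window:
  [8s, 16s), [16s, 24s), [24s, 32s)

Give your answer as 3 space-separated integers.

Processing requests:
  req#1 t=14s (window 1): ALLOW
  req#2 t=14s (window 1): ALLOW
  req#3 t=14s (window 1): ALLOW
  req#4 t=14s (window 1): DENY
  req#5 t=14s (window 1): DENY
  req#6 t=14s (window 1): DENY
  req#7 t=14s (window 1): DENY
  req#8 t=14s (window 1): DENY
  req#9 t=14s (window 1): DENY
  req#10 t=23s (window 2): ALLOW
  req#11 t=23s (window 2): ALLOW
  req#12 t=23s (window 2): ALLOW
  req#13 t=23s (window 2): DENY
  req#14 t=24s (window 3): ALLOW
  req#15 t=24s (window 3): ALLOW
  req#16 t=25s (window 3): ALLOW
  req#17 t=25s (window 3): DENY
  req#18 t=31s (window 3): DENY
  req#19 t=31s (window 3): DENY
  req#20 t=31s (window 3): DENY
  req#21 t=31s (window 3): DENY
  req#22 t=31s (window 3): DENY
  req#23 t=31s (window 3): DENY
  req#24 t=31s (window 3): DENY
  req#25 t=31s (window 3): DENY

Allowed counts by window: 3 3 3

Answer: 3 3 3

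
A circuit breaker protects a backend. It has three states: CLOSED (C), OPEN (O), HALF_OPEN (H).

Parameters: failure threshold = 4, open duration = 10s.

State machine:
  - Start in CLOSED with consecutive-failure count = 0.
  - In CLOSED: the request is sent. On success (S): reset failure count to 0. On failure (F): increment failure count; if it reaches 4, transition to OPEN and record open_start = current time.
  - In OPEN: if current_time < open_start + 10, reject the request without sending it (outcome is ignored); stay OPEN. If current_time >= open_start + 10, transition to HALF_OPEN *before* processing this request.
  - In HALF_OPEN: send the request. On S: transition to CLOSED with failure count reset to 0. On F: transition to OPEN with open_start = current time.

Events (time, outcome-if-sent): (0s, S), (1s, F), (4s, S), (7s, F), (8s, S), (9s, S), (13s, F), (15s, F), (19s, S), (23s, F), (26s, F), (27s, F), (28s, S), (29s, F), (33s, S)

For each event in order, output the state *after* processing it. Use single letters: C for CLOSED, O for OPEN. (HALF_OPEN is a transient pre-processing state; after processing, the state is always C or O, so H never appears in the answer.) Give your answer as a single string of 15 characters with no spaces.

State after each event:
  event#1 t=0s outcome=S: state=CLOSED
  event#2 t=1s outcome=F: state=CLOSED
  event#3 t=4s outcome=S: state=CLOSED
  event#4 t=7s outcome=F: state=CLOSED
  event#5 t=8s outcome=S: state=CLOSED
  event#6 t=9s outcome=S: state=CLOSED
  event#7 t=13s outcome=F: state=CLOSED
  event#8 t=15s outcome=F: state=CLOSED
  event#9 t=19s outcome=S: state=CLOSED
  event#10 t=23s outcome=F: state=CLOSED
  event#11 t=26s outcome=F: state=CLOSED
  event#12 t=27s outcome=F: state=CLOSED
  event#13 t=28s outcome=S: state=CLOSED
  event#14 t=29s outcome=F: state=CLOSED
  event#15 t=33s outcome=S: state=CLOSED

Answer: CCCCCCCCCCCCCCC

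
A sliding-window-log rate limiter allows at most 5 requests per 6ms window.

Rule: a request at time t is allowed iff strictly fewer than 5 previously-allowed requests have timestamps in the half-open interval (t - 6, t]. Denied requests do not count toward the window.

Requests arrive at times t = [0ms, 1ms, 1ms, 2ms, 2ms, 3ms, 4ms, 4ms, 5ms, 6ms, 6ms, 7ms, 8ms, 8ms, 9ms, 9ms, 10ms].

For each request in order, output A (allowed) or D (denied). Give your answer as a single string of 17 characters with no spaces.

Answer: AAAAADDDDADAAAADD

Derivation:
Tracking allowed requests in the window:
  req#1 t=0ms: ALLOW
  req#2 t=1ms: ALLOW
  req#3 t=1ms: ALLOW
  req#4 t=2ms: ALLOW
  req#5 t=2ms: ALLOW
  req#6 t=3ms: DENY
  req#7 t=4ms: DENY
  req#8 t=4ms: DENY
  req#9 t=5ms: DENY
  req#10 t=6ms: ALLOW
  req#11 t=6ms: DENY
  req#12 t=7ms: ALLOW
  req#13 t=8ms: ALLOW
  req#14 t=8ms: ALLOW
  req#15 t=9ms: ALLOW
  req#16 t=9ms: DENY
  req#17 t=10ms: DENY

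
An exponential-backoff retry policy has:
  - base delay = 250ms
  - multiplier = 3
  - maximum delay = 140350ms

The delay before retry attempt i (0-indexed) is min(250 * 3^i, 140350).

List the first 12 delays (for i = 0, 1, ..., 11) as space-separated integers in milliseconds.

Answer: 250 750 2250 6750 20250 60750 140350 140350 140350 140350 140350 140350

Derivation:
Computing each delay:
  i=0: min(250*3^0, 140350) = 250
  i=1: min(250*3^1, 140350) = 750
  i=2: min(250*3^2, 140350) = 2250
  i=3: min(250*3^3, 140350) = 6750
  i=4: min(250*3^4, 140350) = 20250
  i=5: min(250*3^5, 140350) = 60750
  i=6: min(250*3^6, 140350) = 140350
  i=7: min(250*3^7, 140350) = 140350
  i=8: min(250*3^8, 140350) = 140350
  i=9: min(250*3^9, 140350) = 140350
  i=10: min(250*3^10, 140350) = 140350
  i=11: min(250*3^11, 140350) = 140350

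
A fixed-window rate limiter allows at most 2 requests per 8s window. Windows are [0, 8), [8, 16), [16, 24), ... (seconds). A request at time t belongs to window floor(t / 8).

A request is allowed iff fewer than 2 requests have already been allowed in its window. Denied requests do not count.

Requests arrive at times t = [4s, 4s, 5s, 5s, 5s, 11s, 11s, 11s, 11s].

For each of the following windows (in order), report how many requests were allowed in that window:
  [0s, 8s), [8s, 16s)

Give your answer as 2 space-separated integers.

Processing requests:
  req#1 t=4s (window 0): ALLOW
  req#2 t=4s (window 0): ALLOW
  req#3 t=5s (window 0): DENY
  req#4 t=5s (window 0): DENY
  req#5 t=5s (window 0): DENY
  req#6 t=11s (window 1): ALLOW
  req#7 t=11s (window 1): ALLOW
  req#8 t=11s (window 1): DENY
  req#9 t=11s (window 1): DENY

Allowed counts by window: 2 2

Answer: 2 2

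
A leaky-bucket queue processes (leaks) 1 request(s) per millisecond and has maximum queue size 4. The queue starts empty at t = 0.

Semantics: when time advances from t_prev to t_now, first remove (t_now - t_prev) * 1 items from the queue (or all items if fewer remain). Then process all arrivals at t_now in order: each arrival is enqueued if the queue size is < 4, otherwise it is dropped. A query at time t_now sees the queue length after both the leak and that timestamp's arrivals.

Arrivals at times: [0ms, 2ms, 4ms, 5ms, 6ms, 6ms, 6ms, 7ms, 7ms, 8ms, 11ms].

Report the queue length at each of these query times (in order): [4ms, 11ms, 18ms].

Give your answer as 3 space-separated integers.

Answer: 1 2 0

Derivation:
Queue lengths at query times:
  query t=4ms: backlog = 1
  query t=11ms: backlog = 2
  query t=18ms: backlog = 0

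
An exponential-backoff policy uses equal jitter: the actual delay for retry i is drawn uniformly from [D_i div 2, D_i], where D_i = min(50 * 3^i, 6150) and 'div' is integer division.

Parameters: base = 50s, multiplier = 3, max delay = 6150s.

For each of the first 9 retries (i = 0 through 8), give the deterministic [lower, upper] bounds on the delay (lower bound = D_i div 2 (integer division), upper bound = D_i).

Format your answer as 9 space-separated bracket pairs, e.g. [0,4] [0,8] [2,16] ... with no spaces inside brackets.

Computing bounds per retry:
  i=0: D_i=min(50*3^0,6150)=50, bounds=[25,50]
  i=1: D_i=min(50*3^1,6150)=150, bounds=[75,150]
  i=2: D_i=min(50*3^2,6150)=450, bounds=[225,450]
  i=3: D_i=min(50*3^3,6150)=1350, bounds=[675,1350]
  i=4: D_i=min(50*3^4,6150)=4050, bounds=[2025,4050]
  i=5: D_i=min(50*3^5,6150)=6150, bounds=[3075,6150]
  i=6: D_i=min(50*3^6,6150)=6150, bounds=[3075,6150]
  i=7: D_i=min(50*3^7,6150)=6150, bounds=[3075,6150]
  i=8: D_i=min(50*3^8,6150)=6150, bounds=[3075,6150]

Answer: [25,50] [75,150] [225,450] [675,1350] [2025,4050] [3075,6150] [3075,6150] [3075,6150] [3075,6150]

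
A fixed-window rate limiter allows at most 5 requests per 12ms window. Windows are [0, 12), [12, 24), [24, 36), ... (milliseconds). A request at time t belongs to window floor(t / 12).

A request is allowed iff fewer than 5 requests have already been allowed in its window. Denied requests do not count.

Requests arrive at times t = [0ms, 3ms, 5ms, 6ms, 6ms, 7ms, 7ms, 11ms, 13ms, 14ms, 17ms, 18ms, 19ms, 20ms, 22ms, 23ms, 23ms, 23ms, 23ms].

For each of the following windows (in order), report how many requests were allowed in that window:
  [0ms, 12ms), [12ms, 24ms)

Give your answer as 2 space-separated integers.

Answer: 5 5

Derivation:
Processing requests:
  req#1 t=0ms (window 0): ALLOW
  req#2 t=3ms (window 0): ALLOW
  req#3 t=5ms (window 0): ALLOW
  req#4 t=6ms (window 0): ALLOW
  req#5 t=6ms (window 0): ALLOW
  req#6 t=7ms (window 0): DENY
  req#7 t=7ms (window 0): DENY
  req#8 t=11ms (window 0): DENY
  req#9 t=13ms (window 1): ALLOW
  req#10 t=14ms (window 1): ALLOW
  req#11 t=17ms (window 1): ALLOW
  req#12 t=18ms (window 1): ALLOW
  req#13 t=19ms (window 1): ALLOW
  req#14 t=20ms (window 1): DENY
  req#15 t=22ms (window 1): DENY
  req#16 t=23ms (window 1): DENY
  req#17 t=23ms (window 1): DENY
  req#18 t=23ms (window 1): DENY
  req#19 t=23ms (window 1): DENY

Allowed counts by window: 5 5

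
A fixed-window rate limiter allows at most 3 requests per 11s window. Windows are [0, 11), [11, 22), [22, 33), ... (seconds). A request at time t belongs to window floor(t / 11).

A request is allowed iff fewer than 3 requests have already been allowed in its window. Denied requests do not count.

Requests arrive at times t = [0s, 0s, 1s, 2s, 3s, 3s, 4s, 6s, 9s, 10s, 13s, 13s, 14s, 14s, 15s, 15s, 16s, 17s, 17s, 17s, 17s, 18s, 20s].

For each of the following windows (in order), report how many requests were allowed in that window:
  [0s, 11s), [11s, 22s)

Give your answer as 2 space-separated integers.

Answer: 3 3

Derivation:
Processing requests:
  req#1 t=0s (window 0): ALLOW
  req#2 t=0s (window 0): ALLOW
  req#3 t=1s (window 0): ALLOW
  req#4 t=2s (window 0): DENY
  req#5 t=3s (window 0): DENY
  req#6 t=3s (window 0): DENY
  req#7 t=4s (window 0): DENY
  req#8 t=6s (window 0): DENY
  req#9 t=9s (window 0): DENY
  req#10 t=10s (window 0): DENY
  req#11 t=13s (window 1): ALLOW
  req#12 t=13s (window 1): ALLOW
  req#13 t=14s (window 1): ALLOW
  req#14 t=14s (window 1): DENY
  req#15 t=15s (window 1): DENY
  req#16 t=15s (window 1): DENY
  req#17 t=16s (window 1): DENY
  req#18 t=17s (window 1): DENY
  req#19 t=17s (window 1): DENY
  req#20 t=17s (window 1): DENY
  req#21 t=17s (window 1): DENY
  req#22 t=18s (window 1): DENY
  req#23 t=20s (window 1): DENY

Allowed counts by window: 3 3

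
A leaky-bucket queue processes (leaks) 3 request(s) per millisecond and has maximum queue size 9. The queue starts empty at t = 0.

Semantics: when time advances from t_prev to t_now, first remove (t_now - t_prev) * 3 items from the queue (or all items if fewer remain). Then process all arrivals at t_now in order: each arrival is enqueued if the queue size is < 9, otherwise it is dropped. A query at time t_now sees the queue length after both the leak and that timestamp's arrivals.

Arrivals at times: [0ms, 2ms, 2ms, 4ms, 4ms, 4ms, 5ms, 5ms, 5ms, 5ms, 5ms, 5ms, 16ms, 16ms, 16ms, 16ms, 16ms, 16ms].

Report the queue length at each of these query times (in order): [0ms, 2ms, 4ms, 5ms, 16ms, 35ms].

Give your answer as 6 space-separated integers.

Queue lengths at query times:
  query t=0ms: backlog = 1
  query t=2ms: backlog = 2
  query t=4ms: backlog = 3
  query t=5ms: backlog = 6
  query t=16ms: backlog = 6
  query t=35ms: backlog = 0

Answer: 1 2 3 6 6 0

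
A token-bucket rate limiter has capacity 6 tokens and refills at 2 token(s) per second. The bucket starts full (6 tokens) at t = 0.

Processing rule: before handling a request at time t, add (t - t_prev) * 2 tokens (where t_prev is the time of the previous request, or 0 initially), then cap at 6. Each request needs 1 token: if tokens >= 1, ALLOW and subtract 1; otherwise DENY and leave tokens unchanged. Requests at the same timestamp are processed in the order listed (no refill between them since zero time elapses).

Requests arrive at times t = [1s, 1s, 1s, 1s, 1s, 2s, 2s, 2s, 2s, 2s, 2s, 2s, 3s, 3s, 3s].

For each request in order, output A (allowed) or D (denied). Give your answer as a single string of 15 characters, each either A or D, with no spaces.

Answer: AAAAAAAADDDDAAD

Derivation:
Simulating step by step:
  req#1 t=1s: ALLOW
  req#2 t=1s: ALLOW
  req#3 t=1s: ALLOW
  req#4 t=1s: ALLOW
  req#5 t=1s: ALLOW
  req#6 t=2s: ALLOW
  req#7 t=2s: ALLOW
  req#8 t=2s: ALLOW
  req#9 t=2s: DENY
  req#10 t=2s: DENY
  req#11 t=2s: DENY
  req#12 t=2s: DENY
  req#13 t=3s: ALLOW
  req#14 t=3s: ALLOW
  req#15 t=3s: DENY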